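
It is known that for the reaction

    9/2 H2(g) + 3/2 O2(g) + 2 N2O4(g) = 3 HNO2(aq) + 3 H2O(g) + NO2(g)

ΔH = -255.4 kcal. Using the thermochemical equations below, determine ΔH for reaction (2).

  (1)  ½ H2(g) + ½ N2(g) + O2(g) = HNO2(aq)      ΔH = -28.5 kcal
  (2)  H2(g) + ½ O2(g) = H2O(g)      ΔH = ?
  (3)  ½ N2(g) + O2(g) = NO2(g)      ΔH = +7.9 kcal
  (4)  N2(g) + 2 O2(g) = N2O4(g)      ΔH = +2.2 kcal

ΔH = -57.8 kcal

(1) × 3: (3)·(-28.5) = -85.5 kcal
(2) × 3: contributes 3·x
(3) as written: +7.9 kcal
(4) reversed and × 2: (-2)·(+2.2) = -4.4 kcal
-255.4 = (-85.5) + (+7.9) + (-4.4) + 3·x
x = (-255.4 − (-82.0)) / (3) = -57.8 kcal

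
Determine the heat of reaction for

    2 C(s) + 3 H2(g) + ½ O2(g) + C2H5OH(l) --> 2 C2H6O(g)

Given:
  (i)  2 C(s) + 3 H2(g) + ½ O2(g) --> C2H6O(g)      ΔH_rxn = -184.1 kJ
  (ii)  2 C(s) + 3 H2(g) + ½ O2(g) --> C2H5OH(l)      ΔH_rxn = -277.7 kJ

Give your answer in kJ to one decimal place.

ΔH_rxn = -90.5 kJ

(i) × 2 (scale by 2 for the 2 C2H6O(g)): (2)·(-184.1) = -368.2 kJ
(ii) reversed (C2H5OH(l) must end up as a reactant): +277.7 kJ
Summing the manipulated equations, ΔH_rxn = (2)·(-184.1) + (-1)·(-277.7) = -90.5 kJ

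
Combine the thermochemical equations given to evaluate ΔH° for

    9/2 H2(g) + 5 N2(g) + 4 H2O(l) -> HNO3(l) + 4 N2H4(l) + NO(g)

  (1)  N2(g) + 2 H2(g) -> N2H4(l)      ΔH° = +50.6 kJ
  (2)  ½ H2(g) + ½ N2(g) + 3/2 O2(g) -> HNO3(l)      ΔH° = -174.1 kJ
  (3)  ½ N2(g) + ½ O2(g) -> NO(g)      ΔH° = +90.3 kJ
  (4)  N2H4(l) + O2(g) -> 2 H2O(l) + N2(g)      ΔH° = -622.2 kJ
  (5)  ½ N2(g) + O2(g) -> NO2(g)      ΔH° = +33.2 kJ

ΔH° = 1261.8 kJ

(1) × 2: (2)·(+50.6) = +101.2 kJ
(2) as written (HNO3(l) already on the product side): -174.1 kJ
(3) as written (NO(g) already on the product side): +90.3 kJ
(4) reversed and × 2 (reverse to put H2O(l) on the reactant side; scale by 2 for the 4 H2O(l)): (-2)·(-622.2) = +1244.4 kJ
(5): not needed (NO2(g) appears nowhere else).
Since enthalpy is a state function, ΔH° = (2)·(+50.6) + (1)·(-174.1) + (1)·(+90.3) + (-2)·(-622.2) = 1261.8 kJ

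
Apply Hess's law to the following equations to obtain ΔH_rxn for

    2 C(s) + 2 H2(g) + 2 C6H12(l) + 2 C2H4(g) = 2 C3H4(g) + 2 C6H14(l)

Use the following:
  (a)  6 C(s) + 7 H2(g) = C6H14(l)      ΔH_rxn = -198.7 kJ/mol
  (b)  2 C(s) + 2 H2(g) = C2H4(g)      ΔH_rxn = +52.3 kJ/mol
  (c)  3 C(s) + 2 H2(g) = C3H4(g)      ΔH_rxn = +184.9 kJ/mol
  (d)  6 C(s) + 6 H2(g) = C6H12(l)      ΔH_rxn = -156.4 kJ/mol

ΔH_rxn = 180.6 kJ/mol

(a) × 2 (scale by 2 for the 2 C6H14(l)): (2)·(-198.7) = -397.4 kJ/mol
(b) reversed and × 2 (reverse to put C2H4(g) on the reactant side; ×2 to match 2 C2H4(g) in the target): (-2)·(+52.3) = -104.6 kJ/mol
(c) × 2 (scale by 2 for the 2 C3H4(g)): (2)·(+184.9) = +369.8 kJ/mol
(d) reversed and × 2 (reverse to put C6H12(l) on the reactant side; scale by 2 for the 2 C6H12(l)): (-2)·(-156.4) = +312.8 kJ/mol
ΔH_rxn = (2)·(-198.7) + (-2)·(+52.3) + (2)·(+184.9) + (-2)·(-156.4) = 180.6 kJ/mol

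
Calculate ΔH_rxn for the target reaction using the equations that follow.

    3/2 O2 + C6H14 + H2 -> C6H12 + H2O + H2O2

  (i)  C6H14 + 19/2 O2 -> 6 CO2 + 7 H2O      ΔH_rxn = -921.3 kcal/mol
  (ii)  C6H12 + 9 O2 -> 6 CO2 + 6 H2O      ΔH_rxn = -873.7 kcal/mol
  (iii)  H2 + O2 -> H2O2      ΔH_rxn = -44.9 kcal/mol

ΔH_rxn = -92.5 kcal/mol

(i) as written (C6H14 already on the reactant side): -921.3 kcal/mol
(ii) reversed (reverse to put C6H12 on the product side): +873.7 kcal/mol
(iii) as written (H2O2 already on the product side): -44.9 kcal/mol
Combining the equations, ΔH_rxn = (-921.3) + (+873.7) + (-44.9) = -92.5 kcal/mol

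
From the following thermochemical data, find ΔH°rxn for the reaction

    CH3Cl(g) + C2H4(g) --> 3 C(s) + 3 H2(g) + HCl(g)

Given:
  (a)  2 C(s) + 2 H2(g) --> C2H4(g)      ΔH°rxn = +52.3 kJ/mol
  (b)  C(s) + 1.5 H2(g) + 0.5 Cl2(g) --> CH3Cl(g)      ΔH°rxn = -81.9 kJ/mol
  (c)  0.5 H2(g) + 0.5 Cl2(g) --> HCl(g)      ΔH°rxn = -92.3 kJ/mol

(a) reversed: -52.3 kJ/mol
(b) reversed: +81.9 kJ/mol
(c) as written: -92.3 kJ/mol
Combining the equations, ΔH°rxn = (-52.3) + (+81.9) + (-92.3) = -62.7 kJ/mol

ΔH°rxn = -62.7 kJ/mol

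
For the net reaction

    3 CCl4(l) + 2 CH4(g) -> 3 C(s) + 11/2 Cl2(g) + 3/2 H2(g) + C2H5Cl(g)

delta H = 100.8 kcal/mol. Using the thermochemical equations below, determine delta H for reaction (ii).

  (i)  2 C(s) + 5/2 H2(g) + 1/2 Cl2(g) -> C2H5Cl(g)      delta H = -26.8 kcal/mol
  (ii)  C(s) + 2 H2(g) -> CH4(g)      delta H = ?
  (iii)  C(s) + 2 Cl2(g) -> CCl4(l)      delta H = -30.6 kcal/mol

delta H = -17.9 kcal/mol

(i) as written: -26.8 kcal/mol
(ii) reversed and × 2: contributes −2·x
(iii) reversed and × 3: (-3)·(-30.6) = +91.8 kcal/mol
+100.8 = (-26.8) + (+91.8) − 2·x
x = (+100.8 − (+65.0)) / (-2) = -17.9 kcal/mol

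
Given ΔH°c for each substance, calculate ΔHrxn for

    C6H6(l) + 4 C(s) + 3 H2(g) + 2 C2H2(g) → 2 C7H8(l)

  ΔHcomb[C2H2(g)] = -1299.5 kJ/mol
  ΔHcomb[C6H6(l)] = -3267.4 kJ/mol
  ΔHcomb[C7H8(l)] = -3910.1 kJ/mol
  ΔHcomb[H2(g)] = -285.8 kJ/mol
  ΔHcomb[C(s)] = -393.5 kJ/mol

Using ΔH = Σ nΔHc°(reactants) − Σ nΔHc°(products):
= [1·(-3267.4) + 4·(-393.5) + 3·(-285.8) + 2·(-1299.5)] − [2·(-3910.1)]
= -477.6 kJ/mol

ΔHrxn = -477.6 kJ/mol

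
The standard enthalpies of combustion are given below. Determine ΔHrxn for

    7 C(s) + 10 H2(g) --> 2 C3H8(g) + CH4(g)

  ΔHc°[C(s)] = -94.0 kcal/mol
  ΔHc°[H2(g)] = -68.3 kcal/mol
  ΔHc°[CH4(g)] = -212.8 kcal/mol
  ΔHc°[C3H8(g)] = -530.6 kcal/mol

With combustion enthalpies, reactants minus products:
= [7·(-94.0) + 10·(-68.3)] − [2·(-530.6) + 1·(-212.8)]
= -67.0 kcal/mol

ΔHrxn = -67.0 kcal/mol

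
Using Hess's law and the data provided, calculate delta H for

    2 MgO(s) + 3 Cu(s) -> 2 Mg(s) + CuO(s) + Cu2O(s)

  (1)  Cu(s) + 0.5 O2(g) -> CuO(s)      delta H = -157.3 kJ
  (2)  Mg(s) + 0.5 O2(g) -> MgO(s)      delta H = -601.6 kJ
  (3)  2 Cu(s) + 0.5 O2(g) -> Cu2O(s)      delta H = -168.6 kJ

delta H = 877.3 kJ

(1) as written: -157.3 kJ
(2) reversed and × 2: (-2)·(-601.6) = +1203.2 kJ
(3) as written: -168.6 kJ
Summing the manipulated equations, delta H = (1)·(-157.3) + (-2)·(-601.6) + (1)·(-168.6) = 877.3 kJ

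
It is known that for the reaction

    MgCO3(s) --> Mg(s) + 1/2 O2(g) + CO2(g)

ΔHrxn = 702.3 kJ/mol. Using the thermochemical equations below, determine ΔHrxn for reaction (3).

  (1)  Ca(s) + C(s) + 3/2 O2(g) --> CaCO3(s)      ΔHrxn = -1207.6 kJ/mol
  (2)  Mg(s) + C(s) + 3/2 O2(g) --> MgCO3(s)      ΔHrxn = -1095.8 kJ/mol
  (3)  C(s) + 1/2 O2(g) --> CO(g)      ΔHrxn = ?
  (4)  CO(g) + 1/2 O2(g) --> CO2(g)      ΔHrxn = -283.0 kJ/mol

ΔHrxn = -110.5 kJ/mol

(1): not needed.
(2) reversed: +1095.8 kJ/mol
(3) as written: contributes x
(4) as written: -283.0 kJ/mol
+702.3 = (+1095.8) + (-283.0) + x
x = (+702.3 − (+812.8)) / (1) = -110.5 kJ/mol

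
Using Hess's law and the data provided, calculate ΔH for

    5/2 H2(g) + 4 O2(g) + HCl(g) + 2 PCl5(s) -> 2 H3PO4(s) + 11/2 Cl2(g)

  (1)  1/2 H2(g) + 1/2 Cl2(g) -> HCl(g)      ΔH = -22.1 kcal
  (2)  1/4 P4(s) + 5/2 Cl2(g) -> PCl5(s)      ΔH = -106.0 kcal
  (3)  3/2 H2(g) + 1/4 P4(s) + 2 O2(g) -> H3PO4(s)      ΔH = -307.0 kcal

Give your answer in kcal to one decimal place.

ΔH = -379.9 kcal

(1) reversed: +22.1 kcal
(2) reversed and × 2: (-2)·(-106.0) = +212.0 kcal
(3) × 2: (2)·(-307.0) = -614.0 kcal
Summing the manipulated equations, ΔH = (+22.1) + (+212.0) + (-614.0) = -379.9 kcal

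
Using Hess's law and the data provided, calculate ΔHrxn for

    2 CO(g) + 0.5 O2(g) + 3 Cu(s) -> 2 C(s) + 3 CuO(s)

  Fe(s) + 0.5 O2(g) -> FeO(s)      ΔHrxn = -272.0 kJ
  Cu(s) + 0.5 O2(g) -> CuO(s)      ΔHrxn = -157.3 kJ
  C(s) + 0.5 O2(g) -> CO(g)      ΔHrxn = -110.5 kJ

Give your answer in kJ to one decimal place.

equation 1: not needed (FeO(s) appears nowhere else).
equation 2 × 3 (scale by 3 for the 3 CuO(s)): (3)·(-157.3) = -471.9 kJ
equation 3 reversed and × 2 (reverse to put CO(g) on the reactant side; ×2 to match 2 CO(g) in the target): (-2)·(-110.5) = +221.0 kJ
Combining the equations, ΔHrxn = (3)·(-157.3) + (-2)·(-110.5) = -250.9 kJ

ΔHrxn = -250.9 kJ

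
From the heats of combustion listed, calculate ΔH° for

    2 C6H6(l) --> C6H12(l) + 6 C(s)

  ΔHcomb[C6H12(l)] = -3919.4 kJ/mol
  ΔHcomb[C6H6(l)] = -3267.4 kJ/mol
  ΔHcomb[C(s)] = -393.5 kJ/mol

With combustion enthalpies, reactants minus products:
= [2·(-3267.4)] − [1·(-3919.4) + 6·(-393.5)]
= -254.4 kJ/mol

ΔH° = -254.4 kJ/mol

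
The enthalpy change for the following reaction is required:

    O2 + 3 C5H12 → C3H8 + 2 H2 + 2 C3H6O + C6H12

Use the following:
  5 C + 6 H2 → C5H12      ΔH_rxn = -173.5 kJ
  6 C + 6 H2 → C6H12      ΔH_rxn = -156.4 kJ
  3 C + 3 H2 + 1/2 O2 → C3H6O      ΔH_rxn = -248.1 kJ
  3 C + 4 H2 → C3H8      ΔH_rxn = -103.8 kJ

ΔH_rxn = -235.9 kJ

equation 1 reversed and × 3 (C5H12 must end up as a reactant; scale by 3 for the 3 C5H12): (-3)·(-173.5) = +520.5 kJ
equation 2 as written (C6H12 already on the product side): -156.4 kJ
equation 3 × 2 (×2 to match 2 C3H6O in the target): (2)·(-248.1) = -496.2 kJ
equation 4 as written (C3H8 already on the product side): -103.8 kJ
By Hess's law, ΔH_rxn = (-3)·(-173.5) + (1)·(-156.4) + (2)·(-248.1) + (1)·(-103.8) = -235.9 kJ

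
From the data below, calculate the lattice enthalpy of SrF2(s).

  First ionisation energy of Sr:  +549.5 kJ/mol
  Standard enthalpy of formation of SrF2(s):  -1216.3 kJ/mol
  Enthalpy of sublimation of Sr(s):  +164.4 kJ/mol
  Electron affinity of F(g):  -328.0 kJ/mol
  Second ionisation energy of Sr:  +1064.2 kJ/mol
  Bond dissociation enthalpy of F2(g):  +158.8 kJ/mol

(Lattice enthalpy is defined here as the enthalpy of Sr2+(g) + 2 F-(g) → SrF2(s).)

ΔHf° = 1·ΔHsub + 1·(ΣIE) + 1·D(F2) + 2·EA + U
-1216.3 = 1·(+164.4) + 1·(+1613.7) + 1·(+158.8) + 2·(-328.0) + U
U = -1216.3 − (+1280.9) = -2497.2 kJ/mol

U = -2497.2 kJ/mol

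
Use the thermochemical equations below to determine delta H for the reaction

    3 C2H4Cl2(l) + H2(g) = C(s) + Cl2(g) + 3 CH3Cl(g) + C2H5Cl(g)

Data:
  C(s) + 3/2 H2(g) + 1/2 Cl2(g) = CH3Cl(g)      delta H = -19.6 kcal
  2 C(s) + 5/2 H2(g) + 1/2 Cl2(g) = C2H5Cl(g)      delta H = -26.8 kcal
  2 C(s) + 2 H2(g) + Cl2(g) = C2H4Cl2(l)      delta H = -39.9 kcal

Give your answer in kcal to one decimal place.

delta H = 34.1 kcal

equation 1 × 3 (×3 to match 3 CH3Cl(g) in the target): (3)·(-19.6) = -58.8 kcal
equation 2 as written (C2H5Cl(g) already on the product side): -26.8 kcal
equation 3 reversed and × 3 (reverse to put C2H4Cl2(l) on the reactant side; scale by 3 for the 3 C2H4Cl2(l)): (-3)·(-39.9) = +119.7 kcal
delta H = (3)·(-19.6) + (1)·(-26.8) + (-3)·(-39.9) = 34.1 kcal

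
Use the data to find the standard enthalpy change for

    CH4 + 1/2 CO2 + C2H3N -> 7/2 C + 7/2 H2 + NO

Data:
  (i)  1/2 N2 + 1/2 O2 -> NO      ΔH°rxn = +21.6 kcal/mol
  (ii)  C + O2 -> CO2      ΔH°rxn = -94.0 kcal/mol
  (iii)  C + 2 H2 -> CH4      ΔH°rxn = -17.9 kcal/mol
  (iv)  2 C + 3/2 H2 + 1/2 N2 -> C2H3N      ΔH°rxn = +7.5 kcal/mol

ΔH°rxn = 79.0 kcal/mol

(i) as written (NO already on the product side): +21.6 kcal/mol
(ii) reversed and × 1/2 (CO2 must end up as a reactant; ×1/2 to match 1/2 CO2 in the target): (-1/2)·(-94.0) = +47.0 kcal/mol
(iii) reversed (reverse to put CH4 on the reactant side): +17.9 kcal/mol
(iv) reversed (reverse to put C2H3N on the reactant side): -7.5 kcal/mol
By Hess's law, ΔH°rxn = (+21.6) + (+47.0) + (+17.9) + (-7.5) = 79.0 kcal/mol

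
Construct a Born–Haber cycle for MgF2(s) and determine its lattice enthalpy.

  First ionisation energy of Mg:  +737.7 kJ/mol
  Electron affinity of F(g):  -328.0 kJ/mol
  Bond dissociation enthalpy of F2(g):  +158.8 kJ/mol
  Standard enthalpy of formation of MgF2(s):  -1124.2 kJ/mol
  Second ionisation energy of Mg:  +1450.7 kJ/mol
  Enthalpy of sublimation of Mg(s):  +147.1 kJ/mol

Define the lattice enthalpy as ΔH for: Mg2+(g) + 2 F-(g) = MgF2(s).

U = -2962.5 kJ/mol

ΔHf° = 1·ΔHsub + 1·(ΣIE) + 1·D(F2) + 2·EA + U
-1124.2 = 1·(+147.1) + 1·(+2188.4) + 1·(+158.8) + 2·(-328.0) + U
U = -1124.2 − (+1838.3) = -2962.5 kJ/mol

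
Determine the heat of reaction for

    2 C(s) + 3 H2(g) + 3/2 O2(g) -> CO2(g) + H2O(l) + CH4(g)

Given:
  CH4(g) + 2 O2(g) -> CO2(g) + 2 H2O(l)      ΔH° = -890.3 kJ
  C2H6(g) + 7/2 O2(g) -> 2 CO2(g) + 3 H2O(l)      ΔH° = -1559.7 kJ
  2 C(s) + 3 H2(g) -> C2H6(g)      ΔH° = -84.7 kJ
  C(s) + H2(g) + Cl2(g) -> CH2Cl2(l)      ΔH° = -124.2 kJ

ΔH° = -754.1 kJ

equation 1 reversed: +890.3 kJ
equation 2 as written: -1559.7 kJ
equation 3 as written: -84.7 kJ
equation 4: not needed.
Combining the equations, ΔH° = (+890.3) + (-1559.7) + (-84.7) = -754.1 kJ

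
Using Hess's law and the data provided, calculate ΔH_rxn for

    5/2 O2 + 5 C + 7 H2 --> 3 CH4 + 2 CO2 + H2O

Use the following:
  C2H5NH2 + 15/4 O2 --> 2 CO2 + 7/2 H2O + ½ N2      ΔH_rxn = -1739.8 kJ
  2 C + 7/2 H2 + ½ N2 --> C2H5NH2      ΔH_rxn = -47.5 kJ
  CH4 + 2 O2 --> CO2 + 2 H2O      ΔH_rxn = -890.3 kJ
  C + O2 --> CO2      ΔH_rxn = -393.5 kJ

ΔH_rxn = -1297.2 kJ

equation 1 × 2: (2)·(-1739.8) = -3479.6 kJ
equation 2 × 2 (scale by 2 for the 7 H2): (2)·(-47.5) = -95.0 kJ
equation 3 reversed and × 3 (CH4 must end up as a product; ×3 to match 3 CH4 in the target): (-3)·(-890.3) = +2670.9 kJ
equation 4 as written: -393.5 kJ
Combining the equations, ΔH_rxn = (-3479.6) + (-95.0) + (+2670.9) + (-393.5) = -1297.2 kJ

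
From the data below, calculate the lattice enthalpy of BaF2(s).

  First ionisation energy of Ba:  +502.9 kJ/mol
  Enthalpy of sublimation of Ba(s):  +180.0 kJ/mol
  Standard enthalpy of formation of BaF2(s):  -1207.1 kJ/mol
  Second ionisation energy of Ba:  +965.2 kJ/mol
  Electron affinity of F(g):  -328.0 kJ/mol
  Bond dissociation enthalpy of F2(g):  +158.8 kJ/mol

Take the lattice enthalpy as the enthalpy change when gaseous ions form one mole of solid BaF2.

ΔHf° = 1·ΔHsub + 1·(ΣIE) + 1·D(F2) + 2·EA + U
-1207.1 = 1·(+180.0) + 1·(+1468.1) + 1·(+158.8) + 2·(-328.0) + U
U = -1207.1 − (+1150.9) = -2358.0 kJ/mol

U = -2358.0 kJ/mol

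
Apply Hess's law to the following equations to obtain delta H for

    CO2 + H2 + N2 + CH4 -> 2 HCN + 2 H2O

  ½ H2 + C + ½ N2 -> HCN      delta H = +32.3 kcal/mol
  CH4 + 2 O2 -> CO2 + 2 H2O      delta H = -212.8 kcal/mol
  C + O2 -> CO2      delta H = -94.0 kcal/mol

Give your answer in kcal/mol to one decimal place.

delta H = 39.8 kcal/mol

equation 1 × 2: (2)·(+32.3) = +64.6 kcal/mol
equation 2 as written: -212.8 kcal/mol
equation 3 reversed and × 2: (-2)·(-94.0) = +188.0 kcal/mol
By Hess's law, delta H = (2)·(+32.3) + (1)·(-212.8) + (-2)·(-94.0) = 39.8 kcal/mol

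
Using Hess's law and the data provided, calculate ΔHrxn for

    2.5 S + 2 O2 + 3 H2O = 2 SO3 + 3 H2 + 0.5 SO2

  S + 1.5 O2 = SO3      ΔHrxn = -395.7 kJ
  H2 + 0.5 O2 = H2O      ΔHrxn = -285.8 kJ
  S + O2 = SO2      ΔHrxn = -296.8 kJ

equation 1 × 2 (scale by 2 for the 2 SO3): (2)·(-395.7) = -791.4 kJ
equation 2 reversed and × 3 (reverse to put H2O on the reactant side; scale by 3 for the 3 H2O): (-3)·(-285.8) = +857.4 kJ
equation 3 × 1/2 (scale by 1/2 for the 1/2 SO2): (1/2)·(-296.8) = -148.4 kJ
Summing the manipulated equations, ΔHrxn = (-791.4) + (+857.4) + (-148.4) = -82.4 kJ

ΔHrxn = -82.4 kJ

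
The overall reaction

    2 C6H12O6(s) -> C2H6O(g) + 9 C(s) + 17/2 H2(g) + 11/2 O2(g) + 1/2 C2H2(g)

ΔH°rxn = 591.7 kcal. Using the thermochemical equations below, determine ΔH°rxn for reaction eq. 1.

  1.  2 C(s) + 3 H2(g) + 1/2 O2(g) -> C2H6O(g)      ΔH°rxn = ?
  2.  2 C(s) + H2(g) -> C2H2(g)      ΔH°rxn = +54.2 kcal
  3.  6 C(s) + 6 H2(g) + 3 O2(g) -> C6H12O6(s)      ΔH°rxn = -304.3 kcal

eq. 1 as written: contributes x
eq. 2 × 1/2: (1/2)·(+54.2) = +27.1 kcal
eq. 3 reversed and × 2: (-2)·(-304.3) = +608.6 kcal
+591.7 = (+27.1) + (+608.6) + x
x = (+591.7 − (+635.7)) / (1) = -44.0 kcal

ΔH°rxn = -44.0 kcal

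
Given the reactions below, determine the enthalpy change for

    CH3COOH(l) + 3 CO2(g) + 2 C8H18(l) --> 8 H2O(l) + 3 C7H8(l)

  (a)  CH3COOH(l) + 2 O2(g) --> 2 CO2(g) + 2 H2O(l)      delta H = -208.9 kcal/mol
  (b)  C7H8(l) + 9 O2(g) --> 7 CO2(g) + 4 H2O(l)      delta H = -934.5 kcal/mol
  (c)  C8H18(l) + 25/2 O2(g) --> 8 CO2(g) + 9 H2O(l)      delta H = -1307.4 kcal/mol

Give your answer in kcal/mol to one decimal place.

delta H = -20.2 kcal/mol

(a) as written: -208.9 kcal/mol
(b) reversed and × 3: (-3)·(-934.5) = +2803.5 kcal/mol
(c) × 2: (2)·(-1307.4) = -2614.8 kcal/mol
delta H = (1)·(-208.9) + (-3)·(-934.5) + (2)·(-1307.4) = -20.2 kcal/mol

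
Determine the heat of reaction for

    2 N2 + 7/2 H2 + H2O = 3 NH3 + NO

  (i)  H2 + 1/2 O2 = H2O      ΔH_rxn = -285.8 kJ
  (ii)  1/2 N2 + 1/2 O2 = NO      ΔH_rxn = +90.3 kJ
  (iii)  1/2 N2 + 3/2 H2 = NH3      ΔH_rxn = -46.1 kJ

(i) reversed: +285.8 kJ
(ii) as written: +90.3 kJ
(iii) × 3: (3)·(-46.1) = -138.3 kJ
ΔH_rxn = (+285.8) + (+90.3) + (-138.3) = 237.8 kJ

ΔH_rxn = 237.8 kJ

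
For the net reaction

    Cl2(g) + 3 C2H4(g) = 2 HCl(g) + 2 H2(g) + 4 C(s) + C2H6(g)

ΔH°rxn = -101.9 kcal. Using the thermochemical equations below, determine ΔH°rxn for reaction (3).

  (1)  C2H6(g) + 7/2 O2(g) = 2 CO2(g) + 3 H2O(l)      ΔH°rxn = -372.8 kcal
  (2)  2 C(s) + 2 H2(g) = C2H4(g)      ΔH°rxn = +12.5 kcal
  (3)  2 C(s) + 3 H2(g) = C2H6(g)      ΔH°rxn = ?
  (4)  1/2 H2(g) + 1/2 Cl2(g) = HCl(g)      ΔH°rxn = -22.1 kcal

ΔH°rxn = -20.2 kcal

(1): not needed.
(2) reversed and × 3: (-3)·(+12.5) = -37.5 kcal
(3) as written: contributes x
(4) × 2: (2)·(-22.1) = -44.2 kcal
-101.9 = (-37.5) + (-44.2) + x
x = (-101.9 − (-81.7)) / (1) = -20.2 kcal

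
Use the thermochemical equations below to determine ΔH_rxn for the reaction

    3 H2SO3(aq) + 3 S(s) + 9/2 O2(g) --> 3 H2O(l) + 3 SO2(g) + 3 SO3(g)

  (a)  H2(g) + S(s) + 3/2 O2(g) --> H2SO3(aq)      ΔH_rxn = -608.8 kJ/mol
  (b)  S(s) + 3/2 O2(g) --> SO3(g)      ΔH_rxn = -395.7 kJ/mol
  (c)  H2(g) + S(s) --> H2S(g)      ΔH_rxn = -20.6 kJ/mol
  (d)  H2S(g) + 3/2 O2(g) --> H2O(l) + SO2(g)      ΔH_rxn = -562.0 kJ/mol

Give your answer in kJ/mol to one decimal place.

(a) reversed and × 3: (-3)·(-608.8) = +1826.4 kJ/mol
(b) × 3: (3)·(-395.7) = -1187.1 kJ/mol
(c) × 3: (3)·(-20.6) = -61.8 kJ/mol
(d) × 3: (3)·(-562.0) = -1686.0 kJ/mol
ΔH_rxn = (-3)·(-608.8) + (3)·(-395.7) + (3)·(-20.6) + (3)·(-562.0) = -1108.5 kJ/mol

ΔH_rxn = -1108.5 kJ/mol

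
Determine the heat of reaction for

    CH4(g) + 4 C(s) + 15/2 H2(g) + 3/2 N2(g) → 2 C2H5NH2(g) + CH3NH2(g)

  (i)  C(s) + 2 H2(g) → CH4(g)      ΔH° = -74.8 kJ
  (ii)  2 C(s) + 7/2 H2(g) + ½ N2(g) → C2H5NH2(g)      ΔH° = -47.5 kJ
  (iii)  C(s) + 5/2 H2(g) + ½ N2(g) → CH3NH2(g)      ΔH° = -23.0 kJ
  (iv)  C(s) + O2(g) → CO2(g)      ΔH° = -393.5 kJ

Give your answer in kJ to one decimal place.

ΔH° = -43.2 kJ

(i) reversed: +74.8 kJ
(ii) × 2: (2)·(-47.5) = -95.0 kJ
(iii) as written: -23.0 kJ
(iv): not needed.
ΔH° = (+74.8) + (-95.0) + (-23.0) = -43.2 kJ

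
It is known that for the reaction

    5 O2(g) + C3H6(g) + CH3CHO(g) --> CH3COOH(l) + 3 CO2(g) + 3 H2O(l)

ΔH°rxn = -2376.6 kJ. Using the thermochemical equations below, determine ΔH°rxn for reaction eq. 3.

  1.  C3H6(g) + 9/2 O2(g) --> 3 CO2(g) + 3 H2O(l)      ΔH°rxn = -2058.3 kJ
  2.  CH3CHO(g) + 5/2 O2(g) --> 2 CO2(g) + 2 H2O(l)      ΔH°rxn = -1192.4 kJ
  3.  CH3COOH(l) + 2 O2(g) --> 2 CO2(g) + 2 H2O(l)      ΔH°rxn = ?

ΔH°rxn = -874.1 kJ

eq. 1 as written: -2058.3 kJ
eq. 2 as written: -1192.4 kJ
eq. 3 reversed: contributes −x
-2376.6 = (-2058.3) + (-1192.4) − x
x = (-2376.6 − (-3250.7)) / (-1) = -874.1 kJ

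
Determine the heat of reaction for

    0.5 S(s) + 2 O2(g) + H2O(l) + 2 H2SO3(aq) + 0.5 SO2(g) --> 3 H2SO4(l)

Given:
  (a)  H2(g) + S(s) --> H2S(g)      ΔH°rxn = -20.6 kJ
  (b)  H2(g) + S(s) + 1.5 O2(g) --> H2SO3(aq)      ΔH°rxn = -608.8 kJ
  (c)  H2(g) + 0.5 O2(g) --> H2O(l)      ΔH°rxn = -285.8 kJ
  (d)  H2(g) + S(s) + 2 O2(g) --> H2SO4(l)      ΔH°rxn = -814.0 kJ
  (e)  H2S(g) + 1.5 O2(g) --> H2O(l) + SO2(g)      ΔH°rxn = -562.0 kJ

ΔH°rxn = -790.2 kJ

(a) reversed and × 1/2: (-1/2)·(-20.6) = +10.3 kJ
(b) reversed and × 2 (reverse to put H2SO3(aq) on the reactant side; scale by 2 for the 2 H2SO3(aq)): (-2)·(-608.8) = +1217.6 kJ
(c) reversed and × 1/2: (-1/2)·(-285.8) = +142.9 kJ
(d) × 3 (scale by 3 for the 3 H2SO4(l)): (3)·(-814.0) = -2442.0 kJ
(e) reversed and × 1/2 (reverse to put SO2(g) on the reactant side; ×1/2 to match 1/2 SO2(g) in the target): (-1/2)·(-562.0) = +281.0 kJ
ΔH°rxn = (+10.3) + (+1217.6) + (+142.9) + (-2442.0) + (+281.0) = -790.2 kJ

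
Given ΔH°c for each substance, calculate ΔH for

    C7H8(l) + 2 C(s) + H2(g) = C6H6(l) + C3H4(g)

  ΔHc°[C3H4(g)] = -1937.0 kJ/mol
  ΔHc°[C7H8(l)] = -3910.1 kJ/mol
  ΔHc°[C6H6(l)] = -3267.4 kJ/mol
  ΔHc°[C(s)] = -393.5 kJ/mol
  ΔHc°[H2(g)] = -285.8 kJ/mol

ΔH = 221.5 kJ/mol

With combustion enthalpies, reactants minus products:
= [1·(-3910.1) + 2·(-393.5) + 1·(-285.8)] − [1·(-3267.4) + 1·(-1937.0)]
= 221.5 kJ/mol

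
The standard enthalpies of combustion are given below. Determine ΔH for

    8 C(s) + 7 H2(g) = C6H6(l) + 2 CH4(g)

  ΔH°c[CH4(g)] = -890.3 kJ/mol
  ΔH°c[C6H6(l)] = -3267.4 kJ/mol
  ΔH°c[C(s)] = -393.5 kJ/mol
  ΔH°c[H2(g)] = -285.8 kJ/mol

ΔH = -100.6 kJ/mol

Using ΔH = Σ nΔHc°(reactants) − Σ nΔHc°(products):
= [8·(-393.5) + 7·(-285.8)] − [1·(-3267.4) + 2·(-890.3)]
= -100.6 kJ/mol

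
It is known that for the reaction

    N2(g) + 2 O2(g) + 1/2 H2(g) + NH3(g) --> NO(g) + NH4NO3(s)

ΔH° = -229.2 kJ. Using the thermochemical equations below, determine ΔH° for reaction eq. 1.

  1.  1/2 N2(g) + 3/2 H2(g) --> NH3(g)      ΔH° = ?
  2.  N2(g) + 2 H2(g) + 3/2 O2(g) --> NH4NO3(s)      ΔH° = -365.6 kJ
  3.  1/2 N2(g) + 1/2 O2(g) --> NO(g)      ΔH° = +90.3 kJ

ΔH° = -46.1 kJ

eq. 1 reversed: contributes −x
eq. 2 as written: -365.6 kJ
eq. 3 as written: +90.3 kJ
-229.2 = (-365.6) + (+90.3) − x
x = (-229.2 − (-275.3)) / (-1) = -46.1 kJ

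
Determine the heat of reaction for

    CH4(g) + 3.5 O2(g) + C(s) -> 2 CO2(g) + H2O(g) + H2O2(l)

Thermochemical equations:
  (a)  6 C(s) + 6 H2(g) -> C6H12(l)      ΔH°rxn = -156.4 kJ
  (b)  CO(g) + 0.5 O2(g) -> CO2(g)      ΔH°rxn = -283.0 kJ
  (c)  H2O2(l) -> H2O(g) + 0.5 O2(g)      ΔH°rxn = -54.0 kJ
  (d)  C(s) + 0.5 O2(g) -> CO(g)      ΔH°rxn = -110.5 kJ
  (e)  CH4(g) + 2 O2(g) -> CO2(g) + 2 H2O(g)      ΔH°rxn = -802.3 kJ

(a): not needed (H2(g) appears nowhere else).
(b) as written: -283.0 kJ
(c) reversed (reverse to put H2O2(l) on the product side): +54.0 kJ
(d) as written: -110.5 kJ
(e) as written (CH4(g) already on the reactant side): -802.3 kJ
By Hess's law, ΔH°rxn = (-283.0) + (+54.0) + (-110.5) + (-802.3) = -1141.8 kJ

ΔH°rxn = -1141.8 kJ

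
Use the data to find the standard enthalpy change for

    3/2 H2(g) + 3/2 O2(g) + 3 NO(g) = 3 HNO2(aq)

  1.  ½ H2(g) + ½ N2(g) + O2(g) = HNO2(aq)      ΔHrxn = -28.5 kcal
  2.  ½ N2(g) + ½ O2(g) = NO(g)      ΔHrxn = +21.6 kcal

eq. 1 × 3 (scale by 3 for the 3 HNO2(aq)): (3)·(-28.5) = -85.5 kcal
eq. 2 reversed and × 3 (NO(g) must end up as a reactant; scale by 3 for the 3 NO(g)): (-3)·(+21.6) = -64.8 kcal
ΔHrxn = (3)·(-28.5) + (-3)·(+21.6) = -150.3 kcal

ΔHrxn = -150.3 kcal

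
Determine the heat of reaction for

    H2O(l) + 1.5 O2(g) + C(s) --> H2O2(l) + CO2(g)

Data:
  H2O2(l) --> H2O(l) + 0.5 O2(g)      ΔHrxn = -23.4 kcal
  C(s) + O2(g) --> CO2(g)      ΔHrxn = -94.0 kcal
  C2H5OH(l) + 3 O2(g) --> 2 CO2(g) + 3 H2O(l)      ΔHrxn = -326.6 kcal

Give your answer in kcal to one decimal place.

ΔHrxn = -70.6 kcal

equation 1 reversed (H2O2(l) must end up as a product): +23.4 kcal
equation 2 as written (C(s) already on the reactant side): -94.0 kcal
equation 3: not needed (C2H5OH(l) appears nowhere else).
ΔHrxn = (+23.4) + (-94.0) = -70.6 kcal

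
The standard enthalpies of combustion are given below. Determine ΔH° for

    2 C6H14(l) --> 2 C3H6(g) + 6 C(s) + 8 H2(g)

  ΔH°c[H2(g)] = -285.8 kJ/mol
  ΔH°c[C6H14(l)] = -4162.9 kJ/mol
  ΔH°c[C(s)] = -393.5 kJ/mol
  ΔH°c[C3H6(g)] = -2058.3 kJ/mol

ΔH° = 438.2 kJ/mol

Using ΔH = Σ nΔHc°(reactants) − Σ nΔHc°(products):
= [2·(-4162.9)] − [2·(-2058.3) + 6·(-393.5) + 8·(-285.8)]
= 438.2 kJ/mol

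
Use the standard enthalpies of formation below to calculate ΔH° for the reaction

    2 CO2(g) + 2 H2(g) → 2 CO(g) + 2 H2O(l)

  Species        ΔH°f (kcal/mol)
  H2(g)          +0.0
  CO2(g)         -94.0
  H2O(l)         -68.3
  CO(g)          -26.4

ΔH°rxn = Σ nΔHf°(products) − Σ nΔHf°(reactants).
Products: 2·(-26.4) + 2·(-68.3) = -189.4
Reactants: 2·(-94.0) + 2·(+0.0) = -188.0
ΔH° = (-189.4) − (-188.0) = -1.4 kcal/mol

ΔH° = -1.4 kcal/mol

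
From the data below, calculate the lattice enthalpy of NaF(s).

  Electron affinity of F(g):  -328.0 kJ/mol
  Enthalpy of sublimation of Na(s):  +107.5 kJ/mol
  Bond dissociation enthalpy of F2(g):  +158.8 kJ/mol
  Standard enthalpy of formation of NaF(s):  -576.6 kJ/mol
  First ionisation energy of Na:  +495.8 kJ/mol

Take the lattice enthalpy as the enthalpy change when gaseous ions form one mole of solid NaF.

ΔHf° = 1·ΔHsub + 1·(ΣIE) + 1/2·D(F2) + 1·EA + U
-576.6 = 1·(+107.5) + 1·(+495.8) + 1/2·(+158.8) + 1·(-328.0) + U
U = -576.6 − (+354.7) = -931.3 kJ/mol

U = -931.3 kJ/mol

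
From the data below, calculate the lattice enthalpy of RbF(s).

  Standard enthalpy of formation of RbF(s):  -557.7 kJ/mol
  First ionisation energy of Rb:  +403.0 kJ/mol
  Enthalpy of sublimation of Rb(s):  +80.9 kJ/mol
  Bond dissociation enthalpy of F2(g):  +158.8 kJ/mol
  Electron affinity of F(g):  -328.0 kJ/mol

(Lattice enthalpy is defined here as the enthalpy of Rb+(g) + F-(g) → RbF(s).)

U = -793.0 kJ/mol

ΔHf° = 1·ΔHsub + 1·(ΣIE) + 1/2·D(F2) + 1·EA + U
-557.7 = 1·(+80.9) + 1·(+403.0) + 1/2·(+158.8) + 1·(-328.0) + U
U = -557.7 − (+235.3) = -793.0 kJ/mol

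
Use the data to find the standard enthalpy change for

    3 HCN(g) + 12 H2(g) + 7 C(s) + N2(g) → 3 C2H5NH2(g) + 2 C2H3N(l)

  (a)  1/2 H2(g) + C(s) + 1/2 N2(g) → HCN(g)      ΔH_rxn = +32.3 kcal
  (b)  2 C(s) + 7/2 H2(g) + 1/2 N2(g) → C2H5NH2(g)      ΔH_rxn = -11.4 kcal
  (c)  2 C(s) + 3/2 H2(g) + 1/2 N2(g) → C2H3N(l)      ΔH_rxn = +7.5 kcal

ΔH_rxn = -116.1 kcal

(a) reversed and × 3 (reverse to put HCN(g) on the reactant side; scale by 3 for the 3 HCN(g)): (-3)·(+32.3) = -96.9 kcal
(b) × 3 (scale by 3 for the 3 C2H5NH2(g)): (3)·(-11.4) = -34.2 kcal
(c) × 2 (scale by 2 for the 2 C2H3N(l)): (2)·(+7.5) = +15.0 kcal
ΔH_rxn = (-3)·(+32.3) + (3)·(-11.4) + (2)·(+7.5) = -116.1 kcal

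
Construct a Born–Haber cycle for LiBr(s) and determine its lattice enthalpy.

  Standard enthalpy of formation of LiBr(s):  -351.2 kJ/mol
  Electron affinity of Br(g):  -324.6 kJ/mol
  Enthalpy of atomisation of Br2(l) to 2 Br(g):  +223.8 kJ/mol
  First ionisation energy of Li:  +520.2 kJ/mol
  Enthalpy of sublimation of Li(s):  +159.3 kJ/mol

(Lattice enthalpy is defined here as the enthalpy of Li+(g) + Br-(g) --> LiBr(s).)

U = -818.0 kJ/mol

ΔHf° = 1·ΔHsub + 1·(ΣIE) + 1/2·D(Br2) + 1·EA + U
-351.2 = 1·(+159.3) + 1·(+520.2) + 1/2·(+223.8) + 1·(-324.6) + U
U = -351.2 − (+466.8) = -818.0 kJ/mol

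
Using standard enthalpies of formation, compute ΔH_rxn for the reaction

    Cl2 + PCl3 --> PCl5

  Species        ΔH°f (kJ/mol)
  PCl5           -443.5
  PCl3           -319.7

ΔH_rxn = -123.8 kJ/mol

Products: 1·(-443.5) = -443.5
Reactants: 1·(+0.0) + 1·(-319.7) = -319.7
ΔH_rxn = (-443.5) − (-319.7) = -123.8 kJ/mol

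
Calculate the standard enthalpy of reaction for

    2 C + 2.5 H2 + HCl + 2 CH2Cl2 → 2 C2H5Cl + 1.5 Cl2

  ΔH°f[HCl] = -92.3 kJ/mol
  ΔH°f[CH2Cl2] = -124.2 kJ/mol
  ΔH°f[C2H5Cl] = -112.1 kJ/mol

ΔH°rxn = 116.5 kJ/mol

ΔH°rxn = Σ nΔHf°(products) − Σ nΔHf°(reactants).
Products: 2·(-112.1) + 3/2·(+0.0) = -224.2
Reactants: 2·(+0.0) + 5/2·(+0.0) + 1·(-92.3) + 2·(-124.2) = -340.7
ΔH°rxn = (-224.2) − (-340.7) = 116.5 kJ/mol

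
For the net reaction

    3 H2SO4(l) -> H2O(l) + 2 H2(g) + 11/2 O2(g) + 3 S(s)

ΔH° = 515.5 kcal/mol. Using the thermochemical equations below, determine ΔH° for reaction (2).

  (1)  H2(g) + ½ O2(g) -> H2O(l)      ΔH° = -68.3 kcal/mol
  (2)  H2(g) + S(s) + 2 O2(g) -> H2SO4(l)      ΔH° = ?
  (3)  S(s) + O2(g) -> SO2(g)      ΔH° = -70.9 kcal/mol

(1) as written (H2O(l) already on the product side): -68.3 kcal/mol
(2) reversed and × 3 (reverse to put H2SO4(l) on the reactant side; ×3 to match 3 H2SO4(l) in the target): contributes −3·x
(3): not needed (SO2(g) appears nowhere else).
+515.5 = (-68.3) − 3·x
x = (+515.5 − (-68.3)) / (-3) = -194.6 kcal/mol

ΔH° = -194.6 kcal/mol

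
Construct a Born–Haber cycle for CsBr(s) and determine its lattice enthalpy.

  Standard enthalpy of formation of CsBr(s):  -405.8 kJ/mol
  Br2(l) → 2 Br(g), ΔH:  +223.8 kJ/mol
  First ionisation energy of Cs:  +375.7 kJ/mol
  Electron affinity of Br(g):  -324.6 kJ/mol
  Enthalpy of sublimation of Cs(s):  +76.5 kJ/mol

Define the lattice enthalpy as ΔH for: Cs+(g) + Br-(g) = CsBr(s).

U = -645.3 kJ/mol

ΔHf° = 1·ΔHsub + 1·(ΣIE) + 1/2·D(Br2) + 1·EA + U
-405.8 = 1·(+76.5) + 1·(+375.7) + 1/2·(+223.8) + 1·(-324.6) + U
U = -405.8 − (+239.5) = -645.3 kJ/mol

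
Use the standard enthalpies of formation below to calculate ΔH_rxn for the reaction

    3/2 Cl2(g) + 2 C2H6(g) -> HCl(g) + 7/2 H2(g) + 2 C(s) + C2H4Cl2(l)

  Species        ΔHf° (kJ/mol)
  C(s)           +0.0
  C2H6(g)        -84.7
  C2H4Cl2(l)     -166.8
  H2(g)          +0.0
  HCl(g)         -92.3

ΔH_rxn = -89.7 kJ/mol

ΔH°rxn = Σ nΔHf°(products) − Σ nΔHf°(reactants).
Products: 1·(-92.3) + 7/2·(+0.0) + 2·(+0.0) + 1·(-166.8) = -259.1
Reactants: 3/2·(+0.0) + 2·(-84.7) = -169.4
ΔH_rxn = (-259.1) − (-169.4) = -89.7 kJ/mol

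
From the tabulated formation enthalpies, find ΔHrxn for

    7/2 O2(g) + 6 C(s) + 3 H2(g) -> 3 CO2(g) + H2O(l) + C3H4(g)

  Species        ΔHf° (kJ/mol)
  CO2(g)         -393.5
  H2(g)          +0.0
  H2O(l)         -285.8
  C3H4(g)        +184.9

ΔH°rxn = Σ nΔHf°(products) − Σ nΔHf°(reactants).
Products: 3·(-393.5) + 1·(-285.8) + 1·(+184.9) = -1281.4
Reactants: 7/2·(+0.0) + 6·(+0.0) + 3·(+0.0) = +0.0
ΔHrxn = (-1281.4) − (+0.0) = -1281.4 kJ/mol

ΔHrxn = -1281.4 kJ/mol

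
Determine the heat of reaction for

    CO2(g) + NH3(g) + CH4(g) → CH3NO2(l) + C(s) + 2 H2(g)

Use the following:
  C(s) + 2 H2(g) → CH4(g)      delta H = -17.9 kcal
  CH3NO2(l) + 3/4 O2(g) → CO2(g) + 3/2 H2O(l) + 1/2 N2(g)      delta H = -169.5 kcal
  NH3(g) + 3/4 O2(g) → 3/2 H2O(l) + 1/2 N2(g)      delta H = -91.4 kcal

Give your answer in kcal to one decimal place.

delta H = 96.0 kcal

equation 1 reversed: +17.9 kcal
equation 2 reversed: +169.5 kcal
equation 3 as written: -91.4 kcal
delta H = (-1)·(-17.9) + (-1)·(-169.5) + (1)·(-91.4) = 96.0 kcal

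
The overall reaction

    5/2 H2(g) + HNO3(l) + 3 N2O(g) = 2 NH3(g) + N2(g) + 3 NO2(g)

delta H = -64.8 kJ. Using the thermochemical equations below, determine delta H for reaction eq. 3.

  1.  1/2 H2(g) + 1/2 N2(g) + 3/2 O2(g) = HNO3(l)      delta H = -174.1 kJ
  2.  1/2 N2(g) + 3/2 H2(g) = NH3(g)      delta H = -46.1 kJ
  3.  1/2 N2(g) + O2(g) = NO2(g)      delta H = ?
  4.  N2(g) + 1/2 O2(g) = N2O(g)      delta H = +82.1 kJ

delta H = 33.2 kJ

eq. 1 reversed (reverse to put HNO3(l) on the reactant side): +174.1 kJ
eq. 2 × 2 (scale by 2 for the 2 NH3(g)): (2)·(-46.1) = -92.2 kJ
eq. 3 × 3 (×3 to match 3 NO2(g) in the target): contributes 3·x
eq. 4 reversed and × 3 (reverse to put N2O(g) on the reactant side; scale by 3 for the 3 N2O(g)): (-3)·(+82.1) = -246.3 kJ
-64.8 = (+174.1) + (-92.2) + (-246.3) + 3·x
x = (-64.8 − (-164.4)) / (3) = 33.2 kJ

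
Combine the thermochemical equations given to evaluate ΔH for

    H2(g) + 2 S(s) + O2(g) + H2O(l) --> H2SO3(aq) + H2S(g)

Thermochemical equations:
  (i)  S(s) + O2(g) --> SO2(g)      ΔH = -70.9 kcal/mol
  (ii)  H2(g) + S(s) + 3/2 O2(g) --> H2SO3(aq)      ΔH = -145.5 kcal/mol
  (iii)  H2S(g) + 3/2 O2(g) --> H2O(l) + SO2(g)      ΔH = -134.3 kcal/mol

(i) as written: -70.9 kcal/mol
(ii) as written (H2SO3(aq) already on the product side): -145.5 kcal/mol
(iii) reversed (reverse to put H2S(g) on the product side): +134.3 kcal/mol
Combining the equations, ΔH = (1)·(-70.9) + (1)·(-145.5) + (-1)·(-134.3) = -82.1 kcal/mol

ΔH = -82.1 kcal/mol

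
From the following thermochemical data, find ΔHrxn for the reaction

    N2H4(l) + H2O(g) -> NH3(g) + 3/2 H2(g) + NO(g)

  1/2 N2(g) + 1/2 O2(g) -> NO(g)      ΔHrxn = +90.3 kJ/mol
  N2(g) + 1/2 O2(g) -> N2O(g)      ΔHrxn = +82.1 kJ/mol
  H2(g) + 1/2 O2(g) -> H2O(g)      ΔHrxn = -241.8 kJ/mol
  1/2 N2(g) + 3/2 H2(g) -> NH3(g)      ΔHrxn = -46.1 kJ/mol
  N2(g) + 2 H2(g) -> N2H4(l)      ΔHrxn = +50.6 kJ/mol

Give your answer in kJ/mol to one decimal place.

ΔHrxn = 235.4 kJ/mol

equation 1 as written (NO(g) already on the product side): +90.3 kJ/mol
equation 2: not needed (N2O(g) appears nowhere else).
equation 3 reversed (reverse to put H2O(g) on the reactant side): +241.8 kJ/mol
equation 4 as written (NH3(g) already on the product side): -46.1 kJ/mol
equation 5 reversed (N2H4(l) must end up as a reactant): -50.6 kJ/mol
Since enthalpy is a state function, ΔHrxn = (+90.3) + (+241.8) + (-46.1) + (-50.6) = 235.4 kJ/mol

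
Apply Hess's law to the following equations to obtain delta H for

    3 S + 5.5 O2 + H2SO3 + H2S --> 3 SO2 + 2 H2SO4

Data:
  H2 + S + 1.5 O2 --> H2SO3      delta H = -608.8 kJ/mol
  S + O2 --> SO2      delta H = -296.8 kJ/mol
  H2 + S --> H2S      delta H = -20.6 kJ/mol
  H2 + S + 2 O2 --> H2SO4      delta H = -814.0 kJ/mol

equation 1 reversed (H2SO3 must end up as a reactant): +608.8 kJ/mol
equation 2 × 3 (scale by 3 for the 3 SO2): (3)·(-296.8) = -890.4 kJ/mol
equation 3 reversed (H2S must end up as a reactant): +20.6 kJ/mol
equation 4 × 2 (scale by 2 for the 2 H2SO4): (2)·(-814.0) = -1628.0 kJ/mol
delta H = (+608.8) + (-890.4) + (+20.6) + (-1628.0) = -1889.0 kJ/mol

delta H = -1889.0 kJ/mol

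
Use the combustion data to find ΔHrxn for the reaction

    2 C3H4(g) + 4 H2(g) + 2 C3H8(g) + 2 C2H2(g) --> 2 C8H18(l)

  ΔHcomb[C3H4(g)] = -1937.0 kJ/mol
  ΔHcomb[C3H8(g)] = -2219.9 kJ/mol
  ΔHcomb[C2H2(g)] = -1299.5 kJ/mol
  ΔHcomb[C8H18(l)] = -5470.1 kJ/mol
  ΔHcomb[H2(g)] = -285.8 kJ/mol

Using ΔH = Σ nΔHc°(reactants) − Σ nΔHc°(products):
= [2·(-1937.0) + 4·(-285.8) + 2·(-2219.9) + 2·(-1299.5)] − [2·(-5470.1)]
= -1115.8 kJ/mol

ΔHrxn = -1115.8 kJ/mol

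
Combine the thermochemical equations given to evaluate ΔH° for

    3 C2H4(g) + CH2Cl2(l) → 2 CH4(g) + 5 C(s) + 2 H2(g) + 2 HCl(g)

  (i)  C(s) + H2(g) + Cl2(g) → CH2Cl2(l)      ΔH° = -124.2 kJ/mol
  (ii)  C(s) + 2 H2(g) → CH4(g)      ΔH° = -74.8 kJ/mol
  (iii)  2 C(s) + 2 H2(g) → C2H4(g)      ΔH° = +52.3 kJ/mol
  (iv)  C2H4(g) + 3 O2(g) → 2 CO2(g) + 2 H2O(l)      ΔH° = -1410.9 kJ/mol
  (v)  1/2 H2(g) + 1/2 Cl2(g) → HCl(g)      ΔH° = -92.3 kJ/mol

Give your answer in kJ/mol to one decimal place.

(i) reversed: +124.2 kJ/mol
(ii) × 2: (2)·(-74.8) = -149.6 kJ/mol
(iii) reversed and × 3: (-3)·(+52.3) = -156.9 kJ/mol
(iv): not needed.
(v) × 2: (2)·(-92.3) = -184.6 kJ/mol
Summing the manipulated equations, ΔH° = (+124.2) + (-149.6) + (-156.9) + (-184.6) = -366.9 kJ/mol

ΔH° = -366.9 kJ/mol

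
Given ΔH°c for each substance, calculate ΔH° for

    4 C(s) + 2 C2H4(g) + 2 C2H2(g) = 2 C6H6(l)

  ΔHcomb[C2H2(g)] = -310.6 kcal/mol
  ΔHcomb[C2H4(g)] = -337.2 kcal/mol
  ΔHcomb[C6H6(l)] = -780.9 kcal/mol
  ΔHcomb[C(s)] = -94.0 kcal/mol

ΔH° = -109.8 kcal/mol

With combustion enthalpies, reactants minus products:
= [4·(-94.0) + 2·(-337.2) + 2·(-310.6)] − [2·(-780.9)]
= -109.8 kcal/mol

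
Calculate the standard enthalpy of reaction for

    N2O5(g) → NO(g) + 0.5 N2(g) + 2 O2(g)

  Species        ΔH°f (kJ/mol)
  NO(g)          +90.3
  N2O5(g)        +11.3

Products: 1·(+90.3) + 1/2·(+0.0) + 2·(+0.0) = +90.3
Reactants: 1·(+11.3) = +11.3
ΔH° = (+90.3) − (+11.3) = 79.0 kJ/mol

ΔH° = 79.0 kJ/mol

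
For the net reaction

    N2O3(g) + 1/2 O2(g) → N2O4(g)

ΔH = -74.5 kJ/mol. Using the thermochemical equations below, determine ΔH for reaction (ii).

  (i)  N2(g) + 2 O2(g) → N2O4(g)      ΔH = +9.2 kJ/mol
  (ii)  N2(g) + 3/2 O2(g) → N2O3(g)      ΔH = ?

ΔH = 83.7 kJ/mol

(i) as written: +9.2 kJ/mol
(ii) reversed: contributes −x
-74.5 = (+9.2) − x
x = (-74.5 − (+9.2)) / (-1) = 83.7 kJ/mol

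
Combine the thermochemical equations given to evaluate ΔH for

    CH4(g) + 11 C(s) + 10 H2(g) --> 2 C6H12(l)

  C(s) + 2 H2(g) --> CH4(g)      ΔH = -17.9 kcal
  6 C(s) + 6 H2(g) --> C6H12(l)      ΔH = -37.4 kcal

ΔH = -56.9 kcal

equation 1 reversed: +17.9 kcal
equation 2 × 2: (2)·(-37.4) = -74.8 kcal
By Hess's law, ΔH = (+17.9) + (-74.8) = -56.9 kcal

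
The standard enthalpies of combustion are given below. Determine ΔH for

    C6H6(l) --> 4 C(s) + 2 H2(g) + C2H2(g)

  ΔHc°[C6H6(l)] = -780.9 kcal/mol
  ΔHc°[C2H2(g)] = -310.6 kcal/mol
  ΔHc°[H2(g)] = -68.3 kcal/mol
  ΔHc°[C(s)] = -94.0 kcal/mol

ΔH = 42.3 kcal/mol

Using ΔH = Σ nΔHc°(reactants) − Σ nΔHc°(products):
= [1·(-780.9)] − [4·(-94.0) + 2·(-68.3) + 1·(-310.6)]
= 42.3 kcal/mol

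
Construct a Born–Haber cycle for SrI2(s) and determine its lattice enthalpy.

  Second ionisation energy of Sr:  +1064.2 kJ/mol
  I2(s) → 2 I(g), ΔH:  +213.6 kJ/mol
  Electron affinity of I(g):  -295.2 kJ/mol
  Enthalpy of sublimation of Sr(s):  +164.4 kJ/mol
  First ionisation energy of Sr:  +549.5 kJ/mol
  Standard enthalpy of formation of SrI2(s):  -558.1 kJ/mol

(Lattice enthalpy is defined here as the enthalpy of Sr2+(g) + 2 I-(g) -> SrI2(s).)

U = -1959.4 kJ/mol

ΔHf° = 1·ΔHsub + 1·(ΣIE) + 1·D(I2) + 2·EA + U
-558.1 = 1·(+164.4) + 1·(+1613.7) + 1·(+213.6) + 2·(-295.2) + U
U = -558.1 − (+1401.3) = -1959.4 kJ/mol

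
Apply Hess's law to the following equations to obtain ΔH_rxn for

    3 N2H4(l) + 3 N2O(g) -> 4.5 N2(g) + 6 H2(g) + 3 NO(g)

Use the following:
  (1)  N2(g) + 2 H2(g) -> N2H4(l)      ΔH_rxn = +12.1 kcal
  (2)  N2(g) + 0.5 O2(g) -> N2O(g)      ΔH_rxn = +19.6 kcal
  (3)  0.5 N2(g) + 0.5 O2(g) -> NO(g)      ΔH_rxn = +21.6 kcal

ΔH_rxn = -30.3 kcal

(1) reversed and × 3 (N2H4(l) must end up as a reactant; scale by 3 for the 3 N2H4(l)): (-3)·(+12.1) = -36.3 kcal
(2) reversed and × 3 (N2O(g) must end up as a reactant; ×3 to match 3 N2O(g) in the target): (-3)·(+19.6) = -58.8 kcal
(3) × 3 (×3 to match 3 NO(g) in the target): (3)·(+21.6) = +64.8 kcal
Since enthalpy is a state function, ΔH_rxn = (-36.3) + (-58.8) + (+64.8) = -30.3 kcal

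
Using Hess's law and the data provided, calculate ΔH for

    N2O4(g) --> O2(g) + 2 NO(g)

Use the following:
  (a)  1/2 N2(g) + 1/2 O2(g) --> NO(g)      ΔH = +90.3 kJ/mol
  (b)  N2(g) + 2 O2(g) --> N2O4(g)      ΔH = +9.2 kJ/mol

(a) × 2 (×2 to match 2 NO(g) in the target): (2)·(+90.3) = +180.6 kJ/mol
(b) reversed (reverse to put N2O4(g) on the reactant side): -9.2 kJ/mol
Since enthalpy is a state function, ΔH = (+180.6) + (-9.2) = 171.4 kJ/mol

ΔH = 171.4 kJ/mol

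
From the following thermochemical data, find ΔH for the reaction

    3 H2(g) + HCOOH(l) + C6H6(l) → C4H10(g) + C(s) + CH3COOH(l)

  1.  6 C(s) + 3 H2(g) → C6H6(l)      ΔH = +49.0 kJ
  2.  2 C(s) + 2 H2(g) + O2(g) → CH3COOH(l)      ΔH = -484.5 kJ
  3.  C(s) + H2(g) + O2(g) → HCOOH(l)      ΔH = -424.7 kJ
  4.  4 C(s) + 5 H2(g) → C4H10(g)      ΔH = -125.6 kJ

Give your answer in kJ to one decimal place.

ΔH = -234.4 kJ

eq. 1 reversed (reverse to put C6H6(l) on the reactant side): -49.0 kJ
eq. 2 as written (CH3COOH(l) already on the product side): -484.5 kJ
eq. 3 reversed (HCOOH(l) must end up as a reactant): +424.7 kJ
eq. 4 as written (C4H10(g) already on the product side): -125.6 kJ
ΔH = (-1)·(+49.0) + (1)·(-484.5) + (-1)·(-424.7) + (1)·(-125.6) = -234.4 kJ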